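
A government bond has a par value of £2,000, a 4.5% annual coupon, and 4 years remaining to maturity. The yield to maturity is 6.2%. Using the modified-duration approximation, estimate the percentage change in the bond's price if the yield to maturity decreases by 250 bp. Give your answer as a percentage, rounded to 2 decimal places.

+8.80%

Periodic yield y = 0.062. Modified duration first:
  t   CF        PV=CF/(1+0.062)^t    t·PV
  1        90.00        84.7458        84.7458
  2        90.00        79.7983       159.5965
  3        90.00        75.1396       225.4188
  4     2,090.00     1,643.0403     6,572.1613
  Σ                  1,882.7240     7,041.9224
P = 1,882.7240; D_Mac = 3.74028 yrs; D_mod = 3.74028/(1+0.062) = 3.52192 yrs.
ΔP/P ≈ -D_mod · Δy = -3.52192 × (-0.025) = +0.088048 = +8.8048%.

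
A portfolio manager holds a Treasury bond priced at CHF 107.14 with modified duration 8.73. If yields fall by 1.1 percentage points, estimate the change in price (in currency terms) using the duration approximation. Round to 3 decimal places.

+CHF 10.289

Duration approximation: ΔP/P ≈ -D_mod · Δy = -8.73 × (-0.011) = +0.096030.
ΔP ≈ 107.14 × (+0.096030) = +10.2886542.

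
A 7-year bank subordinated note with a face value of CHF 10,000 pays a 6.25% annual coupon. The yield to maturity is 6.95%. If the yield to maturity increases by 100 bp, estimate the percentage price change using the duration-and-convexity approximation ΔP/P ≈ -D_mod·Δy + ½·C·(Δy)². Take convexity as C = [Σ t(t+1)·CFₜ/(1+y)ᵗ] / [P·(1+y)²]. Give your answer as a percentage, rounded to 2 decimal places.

-5.28%

With y = 0.0695:
  t   CF        PV=CF/(1+0.0695)^t    t·PV        t(t+1)·PV
  1       625.00       584.3852       584.3852       1,168.7705
  2       625.00       546.4097     1,092.8195       3,278.4585
  3       625.00       510.9021     1,532.7062       6,130.8247
  4       625.00       477.7018     1,910.8071       9,554.0356
  5       625.00       446.6590     2,233.2949      13,399.7695
  6       625.00       417.6335     2,505.8007      17,540.6052
  7    10,625.00     6,638.4000    46,468.7999     371,750.3990
  Σ                  9,622.0912    56,328.6136     422,822.8630
P = 9,622.0912; D_Mac = 5.85409 yrs; D_mod = 5.47367 yrs; C = 38.41735.
Duration effect: -5.47367 × (+0.01) = -0.054737
Convexity effect: 0.5 × 38.41735 × (0.01)² = +0.0019209
ΔP/P ≈ -0.054737 + 0.0019209 = -0.052816 = -5.2816%.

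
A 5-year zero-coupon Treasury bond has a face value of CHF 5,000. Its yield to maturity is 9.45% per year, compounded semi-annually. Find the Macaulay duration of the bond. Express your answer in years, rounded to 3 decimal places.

5.000 years

A zero-coupon bond has a single cash flow at maturity, so its Macaulay duration equals its maturity: 5 years.
(Equivalently: 10 semi-annual periods ÷ 2 = 5 years.)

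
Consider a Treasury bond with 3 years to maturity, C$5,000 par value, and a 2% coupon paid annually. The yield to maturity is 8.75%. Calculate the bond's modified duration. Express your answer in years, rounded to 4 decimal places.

Periodic yield y = 0.0875. First find Macaulay duration:
  t   CF        PV=CF/(1+0.0875)^t    t·PV
  1       100.00        91.9540        91.9540
  2       100.00        84.5554       169.1108
  3     5,100.00     3,965.3578    11,896.0734
  Σ                  4,141.8672    12,157.1382
P = 4,141.8672; Macaulay duration = 12,157.1382 / 4,141.8672 = 2.93518 years.
Modified duration = D_Mac / (1 + y) = 2.93518 / 1.0875 = 2.69902 years.

2.6990 years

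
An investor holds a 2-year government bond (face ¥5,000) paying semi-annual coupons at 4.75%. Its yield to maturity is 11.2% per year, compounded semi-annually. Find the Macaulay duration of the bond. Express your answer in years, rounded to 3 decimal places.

Periodic yield y = 0.056. Discount each cash flow and weight by its period:
  t   CF        PV=CF/(1+0.056)^t    t·PV
  1       118.75       112.4527       112.4527
  2       118.75       106.4893       212.9785
  3       118.75       100.8421       302.5263
  4     5,118.75     4,116.3116    16,465.2465
  Σ                  4,436.0956    17,093.2040
Price P = Σ PV = 4,436.0956.
Macaulay duration = Σ(t·PV) / P = 17,093.2040 / 4,436.0956 = 3.85321 half-year periods.
In years: 3.85321 / 2 = 1.92660 years.

1.927 years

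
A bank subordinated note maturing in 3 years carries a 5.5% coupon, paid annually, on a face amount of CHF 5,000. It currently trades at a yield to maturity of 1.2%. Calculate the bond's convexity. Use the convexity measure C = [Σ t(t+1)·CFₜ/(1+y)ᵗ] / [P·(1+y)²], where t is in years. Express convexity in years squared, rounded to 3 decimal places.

With y = 0.012:
  t   CF        PV=CF/(1+0.012)^t    t·PV        t(t+1)·PV
  1       275.00       271.7391       271.7391         543.4783
  2       275.00       268.5169       537.0339       1,611.1016
  3     5,275.00     5,089.5681    15,268.7042      61,074.8167
  Σ                  5,629.8241    16,077.4772      63,229.3966
P = 5,629.8241.
Convexity = Σ t(t+1)·PV / [P·(1+y)²] = 63,229.3966 / (5,629.8241 × 1.024144) = 10.96638.

10.966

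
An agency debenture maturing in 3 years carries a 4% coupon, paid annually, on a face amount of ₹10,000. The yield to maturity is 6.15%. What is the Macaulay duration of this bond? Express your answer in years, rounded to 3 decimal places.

2.882 years

Periodic yield y = 0.0615. Discount each cash flow and weight by its year:
  t   CF        PV=CF/(1+0.0615)^t    t·PV
  1       400.00       376.8252       376.8252
  2       400.00       354.9932       709.9863
  3    10,400.00     8,695.0752    26,085.2257
  Σ                  9,426.8936    27,172.0373
Price P = Σ PV = 9,426.8936.
Macaulay duration = Σ(t·PV) / P = 27,172.0373 / 9,426.8936 = 2.88240 years.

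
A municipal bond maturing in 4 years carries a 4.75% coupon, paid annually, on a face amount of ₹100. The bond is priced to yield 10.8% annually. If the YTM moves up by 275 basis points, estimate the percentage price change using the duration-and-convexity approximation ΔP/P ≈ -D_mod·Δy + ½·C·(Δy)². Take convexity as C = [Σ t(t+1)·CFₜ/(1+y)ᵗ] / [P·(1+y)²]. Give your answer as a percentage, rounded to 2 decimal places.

-8.64%

With y = 0.108:
  t   CF        PV=CF/(1+0.108)^t    t·PV        t(t+1)·PV
  1         4.75         4.2870         4.2870           8.5740
  2         4.75         3.8691         7.7383          23.2148
  3         4.75         3.4920        10.4760          41.9040
  4       104.75        69.5016       278.0065       1,390.0326
  Σ                     81.1498       300.5078       1,463.7254
P = 81.1498; D_Mac = 3.70313 yrs; D_mod = 3.34217 yrs; C = 14.69240.
Duration effect: -3.34217 × (+0.0275) = -0.091910
Convexity effect: 0.5 × 14.69240 × (0.0275)² = +0.0055556
ΔP/P ≈ -0.091910 + 0.0055556 = -0.086354 = -8.6354%.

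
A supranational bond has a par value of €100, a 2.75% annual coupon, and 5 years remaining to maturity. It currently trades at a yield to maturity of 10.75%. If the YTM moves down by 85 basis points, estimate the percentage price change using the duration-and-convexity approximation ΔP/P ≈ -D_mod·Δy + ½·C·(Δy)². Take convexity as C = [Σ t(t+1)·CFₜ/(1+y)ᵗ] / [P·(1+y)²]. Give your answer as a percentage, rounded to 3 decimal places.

+3.672%

With y = 0.1075:
  t   CF        PV=CF/(1+0.1075)^t    t·PV        t(t+1)·PV
  1         2.75         2.4831         2.4831           4.9661
  2         2.75         2.2420         4.4841          13.4523
  3         2.75         2.0244         6.0733          24.2931
  4         2.75         1.8279         7.3117          36.5584
  5       102.75        61.6685       308.3423       1,850.0540
  Σ                     70.2459       328.6945       1,929.3240
P = 70.2459; D_Mac = 4.67920 yrs; D_mod = 4.22501 yrs; C = 22.39219.
Duration effect: -4.22501 × (-0.0085) = +0.035913
Convexity effect: 0.5 × 22.39219 × (-0.0085)² = +0.0008089
ΔP/P ≈ +0.035913 + 0.0008089 = +0.036721 = +3.6721%.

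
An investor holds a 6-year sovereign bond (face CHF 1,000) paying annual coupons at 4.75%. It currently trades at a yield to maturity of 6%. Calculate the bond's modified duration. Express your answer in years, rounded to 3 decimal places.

5.034 years

Periodic yield y = 0.06. First find Macaulay duration:
  t   CF        PV=CF/(1+0.06)^t    t·PV
  1        47.50        44.8113        44.8113
  2        47.50        42.2748        84.5497
  3        47.50        39.8819       119.6457
  4        47.50        37.6244       150.4978
  5        47.50        35.4948       177.4738
  6     1,047.50       738.4462     4,430.6770
  Σ                    938.5334     5,007.6553
P = 938.5334; Macaulay duration = 5,007.6553 / 938.5334 = 5.33562 years.
Modified duration = D_Mac / (1 + y) = 5.33562 / 1.06 = 5.03360 years.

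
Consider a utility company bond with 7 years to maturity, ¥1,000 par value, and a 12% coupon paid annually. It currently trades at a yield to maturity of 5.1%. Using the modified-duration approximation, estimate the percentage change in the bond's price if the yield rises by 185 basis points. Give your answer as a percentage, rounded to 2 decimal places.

-9.53%

Periodic yield y = 0.051. Modified duration first:
  t   CF        PV=CF/(1+0.051)^t    t·PV
  1       120.00       114.1770       114.1770
  2       120.00       108.6365       217.2730
  3       120.00       103.3649       310.0947
  4       120.00        98.3491       393.3964
  5       120.00        93.5767       467.8834
  6       120.00        89.0359       534.2152
  7     1,120.00       790.6768     5,534.7378
  Σ                  1,397.8169     7,571.7775
P = 1,397.8169; D_Mac = 5.41686 yrs; D_mod = 5.41686/(1+0.051) = 5.15401 yrs.
ΔP/P ≈ -D_mod · Δy = -5.15401 × (+0.0185) = -0.095349 = -9.5349%.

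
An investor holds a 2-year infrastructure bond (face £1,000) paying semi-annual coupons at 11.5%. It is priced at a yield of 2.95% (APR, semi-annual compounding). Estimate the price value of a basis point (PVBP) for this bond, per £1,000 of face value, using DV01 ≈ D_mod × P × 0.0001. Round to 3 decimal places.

£0.213

Periodic yield y = 0.01475.
  t   CF        PV=CF/(1+0.01475)^t    t·PV
  1        57.50        56.6642        56.6642
  2        57.50        55.8406       111.6811
  3        57.50        55.0289       165.0866
  4     1,057.50       997.3421     3,989.3683
  Σ                  1,164.8757     4,322.8002
P = 1,164.8757; D_Mac = 3.71095 half-year periods = 1.85548 yrs; D_mod = 1.82851 yrs.
DV01 ≈ 1.82851 × 1,164.8757 × 0.0001 = 0.212998.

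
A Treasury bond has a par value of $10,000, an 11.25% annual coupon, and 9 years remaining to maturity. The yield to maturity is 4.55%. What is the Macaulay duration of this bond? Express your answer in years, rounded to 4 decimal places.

6.6412 years

Periodic yield y = 0.0455. Discount each cash flow and weight by its year:
  t   CF        PV=CF/(1+0.0455)^t    t·PV
  1     1,125.00     1,076.0402     1,076.0402
  2     1,125.00     1,029.2111     2,058.4221
  3     1,125.00       984.4200     2,953.2599
  4     1,125.00       941.5782     3,766.3126
  5     1,125.00       900.6008     4,503.0041
  6     1,125.00       861.4068     5,168.4408
  7     1,125.00       823.9185     5,767.4296
  8     1,125.00       788.0617     6,304.4937
  9    11,125.00     7,453.9021    67,085.1190
  Σ                 14,859.1393    98,682.5220
Price P = Σ PV = 14,859.1393.
Macaulay duration = Σ(t·PV) / P = 98,682.5220 / 14,859.1393 = 6.64120 years.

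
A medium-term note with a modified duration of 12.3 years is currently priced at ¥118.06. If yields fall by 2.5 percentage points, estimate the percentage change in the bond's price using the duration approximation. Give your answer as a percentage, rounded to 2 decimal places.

Duration approximation: ΔP/P ≈ -D_mod · Δy = -12.3 × (-0.025) = +0.307500.
As a percentage: +30.7500%.

+30.75%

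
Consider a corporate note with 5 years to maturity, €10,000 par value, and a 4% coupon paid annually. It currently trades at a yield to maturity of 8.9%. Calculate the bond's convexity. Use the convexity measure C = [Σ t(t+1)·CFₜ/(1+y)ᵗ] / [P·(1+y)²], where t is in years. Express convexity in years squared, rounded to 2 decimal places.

22.50

With y = 0.089:
  t   CF        PV=CF/(1+0.089)^t    t·PV        t(t+1)·PV
  1       400.00       367.3095       367.3095         734.6189
  2       400.00       337.2906       674.5812       2,023.7436
  3       400.00       309.7251       929.1752       3,716.7008
  4       400.00       284.4124     1,137.6495       5,688.2473
  5    10,400.00     6,790.3778    33,951.8892     203,711.3352
  Σ                  8,089.1153    37,060.6045     215,874.6457
P = 8,089.1153.
Convexity = Σ t(t+1)·PV / [P·(1+y)²] = 215,874.6457 / (8,089.1153 × 1.185921) = 22.50323.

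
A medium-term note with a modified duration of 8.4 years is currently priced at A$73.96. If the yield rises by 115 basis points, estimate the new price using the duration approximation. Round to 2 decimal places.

A$66.82

Duration approximation: ΔP/P ≈ -D_mod · Δy = -8.4 × (+0.0115) = -0.096600.
New price ≈ 73.96 × (1 - 0.096600) = 66.815464.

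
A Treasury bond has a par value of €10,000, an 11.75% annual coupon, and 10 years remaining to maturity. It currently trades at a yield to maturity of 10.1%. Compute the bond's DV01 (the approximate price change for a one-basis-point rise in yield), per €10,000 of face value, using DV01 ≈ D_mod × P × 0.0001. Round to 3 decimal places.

€6.551

Periodic yield y = 0.101.
  t   CF        PV=CF/(1+0.101)^t    t·PV
  1     1,175.00     1,067.2116     1,067.2116
  2     1,175.00       969.3112     1,938.6224
  3     1,175.00       880.3916     2,641.1749
  4     1,175.00       799.6291     3,198.5164
  5     1,175.00       726.2753     3,631.3765
  6     1,175.00       659.6506     3,957.9035
  7     1,175.00       599.1377     4,193.9638
  8     1,175.00       544.1759     4,353.4073
  9     1,175.00       494.2561     4,448.3045
  10   11,175.00     4,269.4737    42,694.7369
  Σ                 11,009.5128    72,125.2178
P = 11,009.5128; D_Mac = 6.55117 yrs; D_mod = 5.95020 yrs.
DV01 ≈ 5.95020 × 11,009.5128 × 0.0001 = 6.550883.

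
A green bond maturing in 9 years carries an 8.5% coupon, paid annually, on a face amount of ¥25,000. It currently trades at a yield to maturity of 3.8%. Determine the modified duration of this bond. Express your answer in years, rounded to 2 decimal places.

Periodic yield y = 0.038. First find Macaulay duration:
  t   CF        PV=CF/(1+0.038)^t    t·PV
  1     2,125.00     2,047.2062     2,047.2062
  2     2,125.00     1,972.2603     3,944.5206
  3     2,125.00     1,900.0581     5,700.1742
  4     2,125.00     1,830.4991     7,321.9964
  5     2,125.00     1,763.4866     8,817.4331
  6     2,125.00     1,698.9274    10,193.5642
  7     2,125.00     1,636.7316    11,457.1210
  8     2,125.00     1,576.8127    12,614.5015
  9    27,125.00    19,390.7035   174,516.3313
  Σ                 33,816.6853   236,612.8485
P = 33,816.6853; Macaulay duration = 236,612.8485 / 33,816.6853 = 6.99693 years.
Modified duration = D_Mac / (1 + y) = 6.99693 / 1.038 = 6.74078 years.

6.74 years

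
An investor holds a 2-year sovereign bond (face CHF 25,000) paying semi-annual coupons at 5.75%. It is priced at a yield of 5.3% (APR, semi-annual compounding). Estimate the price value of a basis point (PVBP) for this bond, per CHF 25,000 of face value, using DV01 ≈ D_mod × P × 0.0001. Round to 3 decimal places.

CHF 4.711

Periodic yield y = 0.0265.
  t   CF        PV=CF/(1+0.0265)^t    t·PV
  1       718.75       700.1948       700.1948
  2       718.75       682.1187     1,364.2374
  3       718.75       664.5092     1,993.5276
  4    25,718.75    23,164.0259    92,656.1036
  Σ                 25,210.8486    96,714.0635
P = 25,210.8486; D_Mac = 3.83621 half-year periods = 1.91810 yrs; D_mod = 1.86859 yrs.
DV01 ≈ 1.86859 × 25,210.8486 × 0.0001 = 4.710865.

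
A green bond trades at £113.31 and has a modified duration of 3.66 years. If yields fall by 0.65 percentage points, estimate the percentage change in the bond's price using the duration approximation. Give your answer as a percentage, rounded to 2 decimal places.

Duration approximation: ΔP/P ≈ -D_mod · Δy = -3.66 × (-0.0065) = +0.023790.
As a percentage: +2.3790%.

+2.38%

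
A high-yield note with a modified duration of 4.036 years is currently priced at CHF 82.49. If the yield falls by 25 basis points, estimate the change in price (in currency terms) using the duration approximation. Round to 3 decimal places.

+CHF 0.832

Duration approximation: ΔP/P ≈ -D_mod · Δy = -4.036 × (-0.0025) = +0.010090.
ΔP ≈ 82.49 × (+0.010090) = +0.8323241.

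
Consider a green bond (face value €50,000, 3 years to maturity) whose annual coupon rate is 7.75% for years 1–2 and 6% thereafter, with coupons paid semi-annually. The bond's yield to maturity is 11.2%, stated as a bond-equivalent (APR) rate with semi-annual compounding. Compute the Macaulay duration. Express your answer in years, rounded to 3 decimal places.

2.719 years

Periodic yield y = 0.056. Discount each cash flow and weight by its period:
  t   CF        PV=CF/(1+0.056)^t    t·PV
  1     1,937.50     1,834.7538     1,834.7538
  2     1,937.50     1,737.4562     3,474.9125
  3     1,937.50     1,645.3184     4,935.9552
  4     1,937.50     1,558.0667     6,232.2667
  5     1,500.00     1,142.2776     5,711.3881
  6    51,500.00    37,138.4454   222,830.6721
  Σ                 45,056.3181   245,019.9484
Price P = Σ PV = 45,056.3181.
Macaulay duration = Σ(t·PV) / P = 245,019.9484 / 45,056.3181 = 5.43808 half-year periods.
In years: 5.43808 / 2 = 2.71904 years.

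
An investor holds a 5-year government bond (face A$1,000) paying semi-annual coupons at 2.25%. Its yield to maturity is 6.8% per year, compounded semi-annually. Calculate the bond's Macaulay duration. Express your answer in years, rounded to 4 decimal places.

Periodic yield y = 0.034. Discount each cash flow and weight by its period:
  t   CF        PV=CF/(1+0.034)^t    t·PV
  1        11.25        10.8801        10.8801
  2        11.25        10.5223        21.0446
  3        11.25        10.1763        30.5290
  4        11.25         9.8417        39.3668
  5        11.25         9.5181        47.5905
  6        11.25         9.2051        55.2307
  7        11.25         8.9024        62.3170
  8        11.25         8.6097        68.8776
  9        11.25         8.3266        74.9394
  10    1,011.25       723.8576     7,238.5761
  Σ                    809.8400     7,649.3519
Price P = Σ PV = 809.8400.
Macaulay duration = Σ(t·PV) / P = 7,649.3519 / 809.8400 = 9.44551 half-year periods.
In years: 9.44551 / 2 = 4.72276 years.

4.7228 years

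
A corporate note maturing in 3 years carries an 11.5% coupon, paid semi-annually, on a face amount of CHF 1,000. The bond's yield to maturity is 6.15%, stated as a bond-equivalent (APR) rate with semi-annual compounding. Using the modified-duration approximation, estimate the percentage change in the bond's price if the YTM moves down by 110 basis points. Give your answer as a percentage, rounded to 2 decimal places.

+2.83%

Periodic yield y = 0.03075. Modified duration first:
  t   CF        PV=CF/(1+0.03075)^t    t·PV
  1        57.50        55.7846        55.7846
  2        57.50        54.1204       108.2408
  3        57.50        52.5059       157.5176
  4        57.50        50.9395       203.7579
  5        57.50        49.4198       247.0991
  6     1,057.50       881.7801     5,290.6809
  Σ                  1,144.5503     6,063.0809
P = 1,144.5503; D_Mac = 5.29735 half-year periods = 2.64867 yrs; D_mod = 2.64867/(1+0.03075) = 2.56966 yrs.
ΔP/P ≈ -D_mod · Δy = -2.56966 × (-0.011) = +0.028266 = +2.8266%.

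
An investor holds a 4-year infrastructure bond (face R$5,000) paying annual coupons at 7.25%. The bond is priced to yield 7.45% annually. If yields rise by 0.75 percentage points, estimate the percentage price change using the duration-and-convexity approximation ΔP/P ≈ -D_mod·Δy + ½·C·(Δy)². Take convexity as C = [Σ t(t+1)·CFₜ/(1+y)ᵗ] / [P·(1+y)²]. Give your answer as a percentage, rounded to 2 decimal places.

With y = 0.0745:
  t   CF        PV=CF/(1+0.0745)^t    t·PV        t(t+1)·PV
  1       362.50       337.3662       337.3662         674.7324
  2       362.50       313.9751       627.9501       1,883.8504
  3       362.50       292.2057       876.6172       3,506.4689
  4     5,362.50     4,022.9221    16,091.6885      80,458.4425
  Σ                  4,966.4692    17,933.6221      86,523.4944
P = 4,966.4692; D_Mac = 3.61094 yrs; D_mod = 3.36058 yrs; C = 15.08945.
Duration effect: -3.36058 × (+0.0075) = -0.025204
Convexity effect: 0.5 × 15.08945 × (0.0075)² = +0.0004244
ΔP/P ≈ -0.025204 + 0.0004244 = -0.024780 = -2.4780%.

-2.48%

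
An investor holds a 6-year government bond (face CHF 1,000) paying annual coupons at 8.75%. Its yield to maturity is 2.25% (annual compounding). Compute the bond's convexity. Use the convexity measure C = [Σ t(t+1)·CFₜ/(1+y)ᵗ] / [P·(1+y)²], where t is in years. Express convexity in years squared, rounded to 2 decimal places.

32.03

With y = 0.0225:
  t   CF        PV=CF/(1+0.0225)^t    t·PV        t(t+1)·PV
  1        87.50        85.5746        85.5746         171.1491
  2        87.50        83.6915       167.3830         502.1491
  3        87.50        81.8499       245.5497         982.1987
  4        87.50        80.0488       320.1952       1,600.9759
  5        87.50        78.2873       391.4366       2,348.6198
  6     1,087.50       951.5889     5,709.5334      39,966.7336
  Σ                  1,361.0410     6,919.6725      45,571.8262
P = 1,361.0410.
Convexity = Σ t(t+1)·PV / [P·(1+y)²] = 45,571.8262 / (1,361.0410 × 1.045506) = 32.02570.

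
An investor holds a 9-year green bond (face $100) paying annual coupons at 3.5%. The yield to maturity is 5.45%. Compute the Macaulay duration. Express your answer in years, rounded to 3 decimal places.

7.772 years

Periodic yield y = 0.0545. Discount each cash flow and weight by its year:
  t   CF        PV=CF/(1+0.0545)^t    t·PV
  1         3.50         3.3191         3.3191
  2         3.50         3.1476         6.2951
  3         3.50         2.9849         8.9547
  4         3.50         2.8306        11.3225
  5         3.50         2.6843        13.4216
  6         3.50         2.5456        15.2735
  7         3.50         2.4140        16.8982
  8         3.50         2.2893        18.3141
  9       103.50        64.1979       577.7815
  Σ                     86.4133       671.5803
Price P = Σ PV = 86.4133.
Macaulay duration = Σ(t·PV) / P = 671.5803 / 86.4133 = 7.77172 years.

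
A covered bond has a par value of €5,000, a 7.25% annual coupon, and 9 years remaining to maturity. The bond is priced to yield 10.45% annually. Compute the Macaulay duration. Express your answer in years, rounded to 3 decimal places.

6.669 years

Periodic yield y = 0.1045. Discount each cash flow and weight by its year:
  t   CF        PV=CF/(1+0.1045)^t    t·PV
  1       362.50       328.2028       328.2028
  2       362.50       297.1506       594.3011
  3       362.50       269.0363       807.1088
  4       362.50       243.5820       974.3279
  5       362.50       220.5360     1,102.6798
  6       362.50       199.6704     1,198.0224
  7       362.50       180.7790     1,265.4530
  8       362.50       163.6750     1,309.3997
  9     5,362.50     2,192.1780    19,729.6024
  Σ                  4,094.8100    27,309.0979
Price P = Σ PV = 4,094.8100.
Macaulay duration = Σ(t·PV) / P = 27,309.0979 / 4,094.8100 = 6.66920 years.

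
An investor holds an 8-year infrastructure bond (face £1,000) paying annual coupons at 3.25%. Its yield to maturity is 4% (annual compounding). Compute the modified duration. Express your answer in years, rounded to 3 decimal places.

6.871 years

Periodic yield y = 0.04. First find Macaulay duration:
  t   CF        PV=CF/(1+0.04)^t    t·PV
  1        32.50        31.2500        31.2500
  2        32.50        30.0481        60.0962
  3        32.50        28.8924        86.6771
  4        32.50        27.7811       111.1245
  5        32.50        26.7126       133.5632
  6        32.50        25.6852       154.1113
  7        32.50        24.6973       172.8813
  8     1,032.50       754.4376     6,035.5011
  Σ                    949.5044     6,785.2047
P = 949.5044; Macaulay duration = 6,785.2047 / 949.5044 = 7.14605 years.
Modified duration = D_Mac / (1 + y) = 7.14605 / 1.04 = 6.87120 years.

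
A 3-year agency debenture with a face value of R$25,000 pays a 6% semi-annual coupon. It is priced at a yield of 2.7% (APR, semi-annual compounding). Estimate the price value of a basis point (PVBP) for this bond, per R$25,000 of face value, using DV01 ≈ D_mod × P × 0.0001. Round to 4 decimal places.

R$7.5613

Periodic yield y = 0.0135.
  t   CF        PV=CF/(1+0.0135)^t    t·PV
  1       750.00       740.0099       740.0099
  2       750.00       730.1528     1,460.3056
  3       750.00       720.4270     2,161.2811
  4       750.00       710.8308     2,843.3233
  5       750.00       701.3624     3,506.8122
  6    25,750.00    23,759.3588   142,556.1525
  Σ                 27,362.1417   153,267.8846
P = 27,362.1417; D_Mac = 5.60146 half-year periods = 2.80073 yrs; D_mod = 2.76342 yrs.
DV01 ≈ 2.76342 × 27,362.1417 × 0.0001 = 7.561316.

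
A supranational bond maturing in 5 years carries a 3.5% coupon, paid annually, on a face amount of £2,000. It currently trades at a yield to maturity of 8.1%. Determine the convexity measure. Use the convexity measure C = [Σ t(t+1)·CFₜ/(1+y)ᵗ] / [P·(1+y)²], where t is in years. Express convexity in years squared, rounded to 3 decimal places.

With y = 0.081:
  t   CF        PV=CF/(1+0.081)^t    t·PV        t(t+1)·PV
  1        70.00        64.7549        64.7549         129.5097
  2        70.00        59.9027       119.8055         359.4164
  3        70.00        55.4142       166.2426         664.9702
  4        70.00        51.2620       205.0479       1,025.2393
  5     2,070.00     1,402.3030     7,011.5152      42,069.0912
  Σ                  1,633.6368     7,567.3660      44,248.2269
P = 1,633.6368.
Convexity = Σ t(t+1)·PV / [P·(1+y)²] = 44,248.2269 / (1,633.6368 × 1.168561) = 23.17869.

23.179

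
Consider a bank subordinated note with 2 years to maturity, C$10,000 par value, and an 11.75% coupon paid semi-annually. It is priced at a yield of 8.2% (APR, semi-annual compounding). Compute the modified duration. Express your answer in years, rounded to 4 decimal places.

Periodic yield y = 0.041. First find Macaulay duration:
  t   CF        PV=CF/(1+0.041)^t    t·PV
  1       587.50       564.3612       564.3612
  2       587.50       542.1337     1,084.2674
  3       587.50       520.7817     1,562.3450
  4    10,587.50     9,015.5143    36,062.0571
  Σ                 10,642.7908    39,273.0307
P = 10,642.7908; Macaulay duration = 39,273.0307 / 10,642.7908 = 3.69011 half-year periods = 1.84505 years.
Modified duration = D_Mac / (1 + y) = 1.84505 / 1.041 = 1.77239 years.

1.7724 years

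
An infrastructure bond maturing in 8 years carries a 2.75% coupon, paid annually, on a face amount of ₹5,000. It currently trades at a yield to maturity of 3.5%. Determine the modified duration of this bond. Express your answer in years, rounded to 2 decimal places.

7.02 years

Periodic yield y = 0.035. First find Macaulay duration:
  t   CF        PV=CF/(1+0.035)^t    t·PV
  1       137.50       132.8502       132.8502
  2       137.50       128.3577       256.7154
  3       137.50       124.0171       372.0514
  4       137.50       119.8233       479.2932
  5       137.50       115.7713       578.8566
  6       137.50       111.8563       671.1380
  7       137.50       108.0738       756.5163
  8     5,137.50     3,901.4769    31,211.8150
  Σ                  4,742.2267    34,459.2361
P = 4,742.2267; Macaulay duration = 34,459.2361 / 4,742.2267 = 7.26647 years.
Modified duration = D_Mac / (1 + y) = 7.26647 / 1.035 = 7.02074 years.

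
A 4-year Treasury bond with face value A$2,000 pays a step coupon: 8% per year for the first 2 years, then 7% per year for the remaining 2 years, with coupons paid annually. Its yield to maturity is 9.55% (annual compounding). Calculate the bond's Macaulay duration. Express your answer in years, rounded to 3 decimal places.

3.567 years

Periodic yield y = 0.0955. Discount each cash flow and weight by its year:
  t   CF        PV=CF/(1+0.0955)^t    t·PV
  1       160.00       146.0520       146.0520
  2       160.00       133.3200       266.6399
  3       140.00       106.4856       319.4568
  4     2,140.00     1,485.8133     5,943.2533
  Σ                  1,871.6709     6,675.4020
Price P = Σ PV = 1,871.6709.
Macaulay duration = Σ(t·PV) / P = 6,675.4020 / 1,871.6709 = 3.56655 years.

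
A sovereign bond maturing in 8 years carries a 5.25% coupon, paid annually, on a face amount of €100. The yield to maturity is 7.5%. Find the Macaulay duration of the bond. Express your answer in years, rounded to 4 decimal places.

Periodic yield y = 0.075. Discount each cash flow and weight by its year:
  t   CF        PV=CF/(1+0.075)^t    t·PV
  1         5.25         4.8837         4.8837
  2         5.25         4.5430         9.0860
  3         5.25         4.2260        12.6781
  4         5.25         3.9312        15.7248
  5         5.25         3.6569        18.2847
  6         5.25         3.4018        20.4108
  7         5.25         3.1645        22.1512
  8       105.25        59.0139       472.1113
  Σ                     86.8211       575.3306
Price P = Σ PV = 86.8211.
Macaulay duration = Σ(t·PV) / P = 575.3306 / 86.8211 = 6.62662 years.

6.6266 years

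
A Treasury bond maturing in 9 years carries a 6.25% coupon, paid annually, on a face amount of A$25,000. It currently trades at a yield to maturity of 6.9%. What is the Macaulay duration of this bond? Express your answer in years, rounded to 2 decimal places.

7.10 years

Periodic yield y = 0.069. Discount each cash flow and weight by its year:
  t   CF        PV=CF/(1+0.069)^t    t·PV
  1     1,562.50     1,461.6464     1,461.6464
  2     1,562.50     1,367.3025     2,734.6050
  3     1,562.50     1,279.0482     3,837.1446
  4     1,562.50     1,196.4904     4,785.9615
  5     1,562.50     1,119.2613     5,596.3067
  6     1,562.50     1,047.0171     6,282.1029
  7     1,562.50       979.4361     6,856.0524
  8     1,562.50       916.2171     7,329.7367
  9    26,562.50    14,570.3371   131,133.0341
  Σ                 23,936.7562   170,016.5903
Price P = Σ PV = 23,936.7562.
Macaulay duration = Σ(t·PV) / P = 170,016.5903 / 23,936.7562 = 7.10274 years.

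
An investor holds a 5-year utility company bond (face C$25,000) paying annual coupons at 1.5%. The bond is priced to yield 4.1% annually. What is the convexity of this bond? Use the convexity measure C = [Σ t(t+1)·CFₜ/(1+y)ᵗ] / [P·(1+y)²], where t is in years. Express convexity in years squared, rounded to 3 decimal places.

With y = 0.041:
  t   CF        PV=CF/(1+0.041)^t    t·PV        t(t+1)·PV
  1       375.00       360.2305       360.2305         720.4611
  2       375.00       346.0428       692.0856       2,076.2568
  3       375.00       332.4138       997.2415       3,988.9659
  4       375.00       319.3216     1,277.2866       6,386.4328
  5    25,375.00    20,756.4178   103,782.0889     622,692.5332
  Σ                 22,114.4266   107,108.9330     635,864.6498
P = 22,114.4266.
Convexity = Σ t(t+1)·PV / [P·(1+y)²] = 635,864.6498 / (22,114.4266 × 1.083681) = 26.53307.

26.533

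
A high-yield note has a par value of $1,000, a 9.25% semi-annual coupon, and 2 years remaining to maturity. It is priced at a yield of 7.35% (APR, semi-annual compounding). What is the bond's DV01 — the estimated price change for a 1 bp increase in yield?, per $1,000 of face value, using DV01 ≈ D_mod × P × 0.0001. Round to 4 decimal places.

Periodic yield y = 0.03675.
  t   CF        PV=CF/(1+0.03675)^t    t·PV
  1        46.25        44.6106        44.6106
  2        46.25        43.0292        86.0585
  3        46.25        41.5040       124.5119
  4     1,046.25       905.6060     3,622.4240
  Σ                  1,034.7498     3,877.6050
P = 1,034.7498; D_Mac = 3.74738 half-year periods = 1.87369 yrs; D_mod = 1.80727 yrs.
DV01 ≈ 1.80727 × 1,034.7498 × 0.0001 = 0.187008.

$0.1870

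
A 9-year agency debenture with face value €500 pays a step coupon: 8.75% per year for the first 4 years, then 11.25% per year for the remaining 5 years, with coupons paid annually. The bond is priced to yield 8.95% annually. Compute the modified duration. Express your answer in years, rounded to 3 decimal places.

6.047 years

Periodic yield y = 0.0895. First find Macaulay duration:
  t   CF        PV=CF/(1+0.0895)^t    t·PV
  1        43.75        40.1560        40.1560
  2        43.75        36.8573        73.7146
  3        43.75        33.8296       101.4887
  4        43.75        31.0505       124.2021
  5        56.25        36.6426       183.2130
  6        56.25        33.6325       201.7950
  7        56.25        30.8697       216.0876
  8        56.25        28.3338       226.6703
  9       556.25       257.1727     2,314.5546
  Σ                    528.5447     3,481.8820
P = 528.5447; Macaulay duration = 3,481.8820 / 528.5447 = 6.58768 years.
Modified duration = D_Mac / (1 + y) = 6.58768 / 1.0895 = 6.04651 years.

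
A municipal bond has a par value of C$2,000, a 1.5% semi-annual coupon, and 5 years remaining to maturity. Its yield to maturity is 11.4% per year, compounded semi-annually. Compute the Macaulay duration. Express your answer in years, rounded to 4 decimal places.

4.7800 years

Periodic yield y = 0.057. Discount each cash flow and weight by its period:
  t   CF        PV=CF/(1+0.057)^t    t·PV
  1        15.00        14.1911        14.1911
  2        15.00        13.4258        26.8517
  3        15.00        12.7018        38.1055
  4        15.00        12.0169        48.0675
  5        15.00        11.3688        56.8442
  6        15.00        10.7558        64.5346
  7        15.00        10.1757        71.2302
  8        15.00         9.6270        77.0161
  9        15.00         9.1079        81.9707
  10    2,015.00     1,157.5111    11,575.1113
  Σ                  1,260.8820    12,053.9230
Price P = Σ PV = 1,260.8820.
Macaulay duration = Σ(t·PV) / P = 12,053.9230 / 1,260.8820 = 9.55991 half-year periods.
In years: 9.55991 / 2 = 4.77996 years.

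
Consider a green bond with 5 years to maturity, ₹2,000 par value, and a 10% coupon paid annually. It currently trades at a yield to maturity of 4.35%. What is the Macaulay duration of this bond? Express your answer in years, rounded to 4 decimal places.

Periodic yield y = 0.0435. Discount each cash flow and weight by its year:
  t   CF        PV=CF/(1+0.0435)^t    t·PV
  1       200.00       191.6627       191.6627
  2       200.00       183.6729       367.3458
  3       200.00       176.0162       528.0486
  4       200.00       168.6787       674.7147
  5     2,200.00     1,778.1173     8,890.5866
  Σ                  2,498.1478    10,652.3584
Price P = Σ PV = 2,498.1478.
Macaulay duration = Σ(t·PV) / P = 10,652.3584 / 2,498.1478 = 4.26410 years.

4.2641 years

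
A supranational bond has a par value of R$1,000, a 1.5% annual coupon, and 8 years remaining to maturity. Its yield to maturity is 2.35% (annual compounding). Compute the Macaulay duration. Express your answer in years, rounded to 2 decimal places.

Periodic yield y = 0.0235. Discount each cash flow and weight by its year:
  t   CF        PV=CF/(1+0.0235)^t    t·PV
  1        15.00        14.6556        14.6556
  2        15.00        14.3191        28.6382
  3        15.00        13.9903        41.9710
  4        15.00        13.6691        54.6764
  5        15.00        13.3553        66.7763
  6        15.00        13.0486        78.2916
  7        15.00        12.7490        89.2430
  8     1,015.00       842.8752     6,743.0015
  Σ                    938.6622     7,117.2535
Price P = Σ PV = 938.6622.
Macaulay duration = Σ(t·PV) / P = 7,117.2535 / 938.6622 = 7.58234 years.

7.58 years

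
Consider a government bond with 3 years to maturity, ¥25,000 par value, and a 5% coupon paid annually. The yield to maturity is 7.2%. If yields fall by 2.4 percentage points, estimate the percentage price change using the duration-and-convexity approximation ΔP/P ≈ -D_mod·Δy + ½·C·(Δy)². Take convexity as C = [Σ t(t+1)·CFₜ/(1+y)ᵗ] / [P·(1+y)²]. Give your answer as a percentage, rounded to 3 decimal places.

With y = 0.072:
  t   CF        PV=CF/(1+0.072)^t    t·PV        t(t+1)·PV
  1     1,250.00     1,166.0448     1,166.0448       2,332.0896
  2     1,250.00     1,087.7283     2,175.4567       6,526.3700
  3    26,250.00    21,308.1111    63,924.3332     255,697.3327
  Σ                 23,561.8842    67,265.8346     264,555.7923
P = 23,561.8842; D_Mac = 2.85486 yrs; D_mod = 2.66311 yrs; C = 9.77052.
Duration effect: -2.66311 × (-0.024) = +0.063915
Convexity effect: 0.5 × 9.77052 × (-0.024)² = +0.0028139
ΔP/P ≈ +0.063915 + 0.0028139 = +0.066729 = +6.6729%.

+6.673%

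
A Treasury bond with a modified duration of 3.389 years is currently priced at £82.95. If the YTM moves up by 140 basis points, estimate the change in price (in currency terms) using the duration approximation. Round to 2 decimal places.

Duration approximation: ΔP/P ≈ -D_mod · Δy = -3.389 × (+0.014) = -0.047446.
ΔP ≈ 82.95 × (-0.047446) = -3.9356457.

-£3.94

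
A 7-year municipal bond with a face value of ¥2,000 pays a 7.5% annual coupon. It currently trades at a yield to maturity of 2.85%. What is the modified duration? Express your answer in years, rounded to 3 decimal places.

5.705 years

Periodic yield y = 0.0285. First find Macaulay duration:
  t   CF        PV=CF/(1+0.0285)^t    t·PV
  1       150.00       145.8435       145.8435
  2       150.00       141.8021       283.6042
  3       150.00       137.8727       413.6182
  4       150.00       134.0522       536.2090
  5       150.00       130.3376       651.6881
  6       150.00       126.7259       760.3556
  7     2,150.00     1,766.0719    12,362.5035
  Σ                  2,582.7060    15,153.8220
P = 2,582.7060; Macaulay duration = 15,153.8220 / 2,582.7060 = 5.86742 years.
Modified duration = D_Mac / (1 + y) = 5.86742 / 1.0285 = 5.70483 years.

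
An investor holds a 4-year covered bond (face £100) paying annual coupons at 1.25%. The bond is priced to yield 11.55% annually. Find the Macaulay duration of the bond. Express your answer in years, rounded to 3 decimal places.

Periodic yield y = 0.1155. Discount each cash flow and weight by its year:
  t   CF        PV=CF/(1+0.1155)^t    t·PV
  1         1.25         1.1206         1.1206
  2         1.25         1.0045         2.0091
  3         1.25         0.9005         2.7016
  4       101.25        65.3908       261.5632
  Σ                     68.4165       267.3945
Price P = Σ PV = 68.4165.
Macaulay duration = Σ(t·PV) / P = 267.3945 / 68.4165 = 3.90834 years.

3.908 years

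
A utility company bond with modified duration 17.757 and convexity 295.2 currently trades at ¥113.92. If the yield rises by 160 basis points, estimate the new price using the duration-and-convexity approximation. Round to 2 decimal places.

Duration effect: -D_mod·Δy = -17.757 × (+0.016) = -0.284112
Convexity effect: ½·C·(Δy)² = 0.5 × 295.2 × (0.016)² = +0.0377856
ΔP/P ≈ -0.284112 + 0.0377856 = -0.2463264
New price ≈ 113.92 × (1 - 0.2463264) = 85.858496512.

¥85.86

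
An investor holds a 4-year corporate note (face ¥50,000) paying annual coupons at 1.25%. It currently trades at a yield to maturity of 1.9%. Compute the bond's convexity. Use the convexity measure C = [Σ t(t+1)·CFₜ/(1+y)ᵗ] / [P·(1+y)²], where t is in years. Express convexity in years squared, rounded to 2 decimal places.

With y = 0.019:
  t   CF        PV=CF/(1+0.019)^t    t·PV        t(t+1)·PV
  1       625.00       613.3464       613.3464       1,226.6928
  2       625.00       601.9101     1,203.8203       3,611.4608
  3       625.00       590.6871     1,772.0612       7,088.2449
  4    50,625.00    46,953.5356   187,814.1424     939,070.7120
  Σ                 48,759.4792   191,403.3703     950,997.1104
P = 48,759.4792.
Convexity = Σ t(t+1)·PV / [P·(1+y)²] = 950,997.1104 / (48,759.4792 × 1.038361) = 18.78329.

18.78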